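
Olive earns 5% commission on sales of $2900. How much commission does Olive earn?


Convert rate to decimal:
5% = 0.05
Multiply by sales:
$2900 x 0.05 = $145

$145


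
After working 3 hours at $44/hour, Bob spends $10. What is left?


Calculate earnings:
3 x $44 = $132
Subtract spending:
$132 - $10 = $122

$122


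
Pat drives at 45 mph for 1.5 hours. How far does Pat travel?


Use the formula: distance = speed x time
Speed = 45 mph, Time = 1.5 hours
45 x 1.5 = 67.5 miles

67.5 miles


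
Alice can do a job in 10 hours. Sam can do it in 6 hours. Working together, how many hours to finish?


Alice's rate: 1/10 of the job per hour
Sam's rate: 1/6 of the job per hour
Combined rate: 1/10 + 1/6 = 4/15 per hour
Time = 1 / (4/15) = 15/4 = 3.75 hours

3.75 hours


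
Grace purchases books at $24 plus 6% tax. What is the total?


Calculate the tax:
6% of $24 = $1.44
Add tax to price:
$24 + $1.44 = $25.44

$25.44


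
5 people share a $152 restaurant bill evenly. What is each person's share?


Total bill: $152
Number of people: 5
Each pays: $152 / 5 = $30.40

$30.40


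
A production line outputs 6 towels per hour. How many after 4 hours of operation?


Production rate: 6 towels per hour
Time: 4 hours
Total: 6 x 4 = 24 towels

24 towels


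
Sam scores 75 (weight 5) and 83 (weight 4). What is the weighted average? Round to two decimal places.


Weighted sum:
5 x 75 + 4 x 83 = 707
Total weight:
5 + 4 = 9
Weighted average:
707 / 9 = 78.5555... ≈ 78.56

78.56


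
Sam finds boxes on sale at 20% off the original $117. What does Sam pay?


Calculate the discount amount:
20% of $117 = $23.40
Subtract from original:
$117 - $23.40 = $93.60

$93.60


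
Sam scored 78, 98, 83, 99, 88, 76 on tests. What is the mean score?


Add the scores:
78 + 98 + 83 + 99 + 88 + 76 = 522
Divide by the number of tests:
522 / 6 = 87

87


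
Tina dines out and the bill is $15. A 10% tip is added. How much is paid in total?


Calculate the tip:
10% of $15 = $1.50
Add tip to meal cost:
$15 + $1.50 = $16.50

$16.50


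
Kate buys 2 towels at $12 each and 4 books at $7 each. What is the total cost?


Cost of towels:
2 x $12 = $24
Cost of books:
4 x $7 = $28
Add both:
$24 + $28 = $52

$52


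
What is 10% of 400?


Convert percentage to decimal:
10% = 0.1
Multiply:
400 x 0.1 = 40

40


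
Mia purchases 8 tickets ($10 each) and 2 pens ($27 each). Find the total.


Cost of tickets:
8 x $10 = $80
Cost of pens:
2 x $27 = $54
Add both:
$80 + $54 = $134

$134


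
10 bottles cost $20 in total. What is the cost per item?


Total cost: $20
Number of items: 10
Unit price: $20 / 10 = $2

$2


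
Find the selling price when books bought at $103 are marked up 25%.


Calculate the markup amount:
25% of $103 = $25.75
Add to cost:
$103 + $25.75 = $128.75

$128.75


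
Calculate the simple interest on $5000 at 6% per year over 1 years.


Use the formula I = P x R x T / 100
P x R x T = 5000 x 6 x 1 = 30000
I = 30000 / 100 = $300

$300


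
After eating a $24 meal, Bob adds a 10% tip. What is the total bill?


Calculate the tip:
10% of $24 = $2.40
Add tip to meal cost:
$24 + $2.40 = $26.40

$26.40


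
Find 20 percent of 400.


Convert percentage to decimal:
20% = 0.2
Multiply:
400 x 0.2 = 80

80


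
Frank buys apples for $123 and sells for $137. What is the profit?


Selling price = $137
Cost price = $123
Profit = selling price - cost price:
Profit = $137 - $123 = $14

$14


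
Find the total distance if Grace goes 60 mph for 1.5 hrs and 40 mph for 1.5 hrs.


Leg 1 distance:
60 x 1.5 = 90 miles
Leg 2 distance:
40 x 1.5 = 60 miles
Total distance:
90 + 60 = 150 miles

150 miles


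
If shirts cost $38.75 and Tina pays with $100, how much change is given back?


Start with the amount paid:
$100
Subtract the price:
$100 - $38.75 = $61.25

$61.25


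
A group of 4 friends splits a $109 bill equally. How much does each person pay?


Total bill: $109
Number of people: 4
Each pays: $109 / 4 = $27.25

$27.25


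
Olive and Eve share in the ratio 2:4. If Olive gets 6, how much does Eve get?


Find the multiplier:
6 / 2 = 3
Apply to Eve's share:
4 x 3 = 12

12


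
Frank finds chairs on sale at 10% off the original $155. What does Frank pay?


Calculate the discount amount:
10% of $155 = $15.50
Subtract from original:
$155 - $15.50 = $139.50

$139.50


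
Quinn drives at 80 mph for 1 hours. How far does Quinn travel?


Use the formula: distance = speed x time
Speed = 80 mph, Time = 1 hours
80 x 1 = 80 miles

80 miles


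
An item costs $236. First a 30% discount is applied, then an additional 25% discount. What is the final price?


First discount:
30% of $236 = $70.80
Price after first discount:
$236 - $70.80 = $165.20
Second discount:
25% of $165.20 = $41.30
Final price:
$165.20 - $41.30 = $123.90

$123.90


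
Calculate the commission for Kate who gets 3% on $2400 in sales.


Convert rate to decimal:
3% = 0.03
Multiply by sales:
$2400 x 0.03 = $72

$72


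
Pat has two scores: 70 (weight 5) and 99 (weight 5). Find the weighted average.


Weighted sum:
5 x 70 + 5 x 99 = 845
Total weight:
5 + 5 = 10
Weighted average:
845 / 10 = 84.5

84.5


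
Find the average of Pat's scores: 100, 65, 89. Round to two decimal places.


Add the scores:
100 + 65 + 89 = 254
Divide by the number of tests:
254 / 3 = 84.6666... ≈ 84.67

84.67


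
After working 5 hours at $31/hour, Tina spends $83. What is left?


Calculate earnings:
5 x $31 = $155
Subtract spending:
$155 - $83 = $72

$72


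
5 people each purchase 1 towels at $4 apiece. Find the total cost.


Cost per person:
1 x $4 = $4
Group total:
5 x $4 = $20

$20


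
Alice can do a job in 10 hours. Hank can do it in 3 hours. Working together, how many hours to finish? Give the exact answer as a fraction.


Alice's rate: 1/10 of the job per hour
Hank's rate: 1/3 of the job per hour
Combined rate: 1/10 + 1/3 = 13/30 per hour
Time = 1 / (13/30) = 30/13 hours (≈ 2.31 hours)

30/13 hours


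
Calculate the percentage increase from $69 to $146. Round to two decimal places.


Find the absolute change:
|146 - 69| = 77
Divide by original and multiply by 100:
77 / 69 x 100 = 111.5942...% ≈ 111.59%

111.59%


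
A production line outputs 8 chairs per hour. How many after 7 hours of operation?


Production rate: 8 chairs per hour
Time: 7 hours
Total: 8 x 7 = 56 chairs

56 chairs


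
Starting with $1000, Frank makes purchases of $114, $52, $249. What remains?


Add up expenses:
$114 + $52 + $249 = $415
Subtract from budget:
$1000 - $415 = $585

$585


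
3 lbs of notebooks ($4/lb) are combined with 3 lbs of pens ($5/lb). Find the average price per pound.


Cost of notebooks:
3 x $4 = $12
Cost of pens:
3 x $5 = $15
Total cost: $12 + $15 = $27
Total weight: 6 lbs
Average: $27 / 6 = $4.50/lb

$4.50/lb


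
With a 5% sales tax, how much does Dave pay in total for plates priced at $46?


Calculate the tax:
5% of $46 = $2.30
Add tax to price:
$46 + $2.30 = $48.30

$48.30


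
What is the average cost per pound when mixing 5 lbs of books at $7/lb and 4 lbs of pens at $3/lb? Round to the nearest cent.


Cost of books:
5 x $7 = $35
Cost of pens:
4 x $3 = $12
Total cost: $35 + $12 = $47
Total weight: 9 lbs
Average: $47 / 9 = $5.2222... ≈ $5.22/lb

$5.22/lb


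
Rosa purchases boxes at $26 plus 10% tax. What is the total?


Calculate the tax:
10% of $26 = $2.60
Add tax to price:
$26 + $2.60 = $28.60

$28.60


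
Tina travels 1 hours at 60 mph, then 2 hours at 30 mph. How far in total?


Leg 1 distance:
60 x 1 = 60 miles
Leg 2 distance:
30 x 2 = 60 miles
Total distance:
60 + 60 = 120 miles

120 miles


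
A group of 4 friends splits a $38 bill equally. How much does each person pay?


Total bill: $38
Number of people: 4
Each pays: $38 / 4 = $9.50

$9.50


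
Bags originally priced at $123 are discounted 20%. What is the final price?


Calculate the discount amount:
20% of $123 = $24.60
Subtract from original:
$123 - $24.60 = $98.40

$98.40


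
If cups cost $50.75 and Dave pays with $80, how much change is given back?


Start with the amount paid:
$80
Subtract the price:
$80 - $50.75 = $29.25

$29.25


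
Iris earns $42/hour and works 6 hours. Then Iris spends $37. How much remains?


Calculate earnings:
6 x $42 = $252
Subtract spending:
$252 - $37 = $215

$215


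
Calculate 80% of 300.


Convert percentage to decimal:
80% = 0.8
Multiply:
300 x 0.8 = 240

240


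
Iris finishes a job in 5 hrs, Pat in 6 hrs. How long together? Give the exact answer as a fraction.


Iris's rate: 1/5 of the job per hour
Pat's rate: 1/6 of the job per hour
Combined rate: 1/5 + 1/6 = 11/30 per hour
Time = 1 / (11/30) = 30/11 hours (≈ 2.73 hours)

30/11 hours


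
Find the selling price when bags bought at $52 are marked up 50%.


Calculate the markup amount:
50% of $52 = $26
Add to cost:
$52 + $26 = $78

$78


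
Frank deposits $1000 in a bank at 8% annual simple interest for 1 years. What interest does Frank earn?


Use the formula I = P x R x T / 100
P x R x T = 1000 x 8 x 1 = 8000
I = 8000 / 100 = $80

$80


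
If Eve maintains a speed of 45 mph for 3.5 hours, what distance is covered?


Use the formula: distance = speed x time
Speed = 45 mph, Time = 3.5 hours
45 x 3.5 = 157.5 miles

157.5 miles


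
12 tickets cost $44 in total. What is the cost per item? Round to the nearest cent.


Total cost: $44
Number of items: 12
Unit price: $44 / 12 = $3.6666... ≈ $3.67

$3.67


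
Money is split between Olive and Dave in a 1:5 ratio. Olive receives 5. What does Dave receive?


Find the multiplier:
5 / 1 = 5
Apply to Dave's share:
5 x 5 = 25

25


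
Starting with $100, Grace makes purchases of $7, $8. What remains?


Add up expenses:
$7 + $8 = $15
Subtract from budget:
$100 - $15 = $85

$85


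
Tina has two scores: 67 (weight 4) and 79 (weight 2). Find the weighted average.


Weighted sum:
4 x 67 + 2 x 79 = 426
Total weight:
4 + 2 = 6
Weighted average:
426 / 6 = 71

71


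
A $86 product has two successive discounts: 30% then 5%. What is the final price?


First discount:
30% of $86 = $25.80
Price after first discount:
$86 - $25.80 = $60.20
Second discount:
5% of $60.20 = $3.01
Final price:
$60.20 - $3.01 = $57.19

$57.19


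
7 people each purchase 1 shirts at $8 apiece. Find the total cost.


Cost per person:
1 x $8 = $8
Group total:
7 x $8 = $56

$56


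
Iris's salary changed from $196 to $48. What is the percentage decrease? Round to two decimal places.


Find the absolute change:
|48 - 196| = 148
Divide by original and multiply by 100:
148 / 196 x 100 = 75.5102...% ≈ 75.51%

75.51%


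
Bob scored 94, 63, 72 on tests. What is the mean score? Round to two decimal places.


Add the scores:
94 + 63 + 72 = 229
Divide by the number of tests:
229 / 3 = 76.3333... ≈ 76.33

76.33


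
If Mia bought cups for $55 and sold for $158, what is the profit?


Selling price = $158
Cost price = $55
Profit = selling price - cost price:
Profit = $158 - $55 = $103

$103


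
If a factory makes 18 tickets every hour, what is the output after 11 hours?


Production rate: 18 tickets per hour
Time: 11 hours
Total: 18 x 11 = 198 tickets

198 tickets


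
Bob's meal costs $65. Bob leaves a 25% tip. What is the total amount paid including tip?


Calculate the tip:
25% of $65 = $16.25
Add tip to meal cost:
$65 + $16.25 = $81.25

$81.25


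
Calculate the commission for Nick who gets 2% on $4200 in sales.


Convert rate to decimal:
2% = 0.02
Multiply by sales:
$4200 x 0.02 = $84

$84


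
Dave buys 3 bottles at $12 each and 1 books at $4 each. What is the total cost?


Cost of bottles:
3 x $12 = $36
Cost of books:
1 x $4 = $4
Add both:
$36 + $4 = $40

$40


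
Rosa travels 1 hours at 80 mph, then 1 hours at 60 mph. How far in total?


Leg 1 distance:
80 x 1 = 80 miles
Leg 2 distance:
60 x 1 = 60 miles
Total distance:
80 + 60 = 140 miles

140 miles


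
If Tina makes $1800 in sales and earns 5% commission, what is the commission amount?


Convert rate to decimal:
5% = 0.05
Multiply by sales:
$1800 x 0.05 = $90

$90


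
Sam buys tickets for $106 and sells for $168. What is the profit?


Selling price = $168
Cost price = $106
Profit = selling price - cost price:
Profit = $168 - $106 = $62

$62


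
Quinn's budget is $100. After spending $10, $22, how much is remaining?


Add up expenses:
$10 + $22 = $32
Subtract from budget:
$100 - $32 = $68

$68


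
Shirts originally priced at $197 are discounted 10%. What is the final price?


Calculate the discount amount:
10% of $197 = $19.70
Subtract from original:
$197 - $19.70 = $177.30

$177.30


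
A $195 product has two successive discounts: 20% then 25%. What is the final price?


First discount:
20% of $195 = $39
Price after first discount:
$195 - $39 = $156
Second discount:
25% of $156 = $39
Final price:
$156 - $39 = $117

$117


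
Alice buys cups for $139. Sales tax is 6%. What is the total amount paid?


Calculate the tax:
6% of $139 = $8.34
Add tax to price:
$139 + $8.34 = $147.34

$147.34


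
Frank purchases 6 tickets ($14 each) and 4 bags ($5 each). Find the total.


Cost of tickets:
6 x $14 = $84
Cost of bags:
4 x $5 = $20
Add both:
$84 + $20 = $104

$104


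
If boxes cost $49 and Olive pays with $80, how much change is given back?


Start with the amount paid:
$80
Subtract the price:
$80 - $49 = $31

$31


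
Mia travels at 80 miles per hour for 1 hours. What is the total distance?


Use the formula: distance = speed x time
Speed = 80 mph, Time = 1 hours
80 x 1 = 80 miles

80 miles


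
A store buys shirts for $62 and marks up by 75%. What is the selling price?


Calculate the markup amount:
75% of $62 = $46.50
Add to cost:
$62 + $46.50 = $108.50

$108.50


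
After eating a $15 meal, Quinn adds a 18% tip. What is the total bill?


Calculate the tip:
18% of $15 = $2.70
Add tip to meal cost:
$15 + $2.70 = $17.70

$17.70


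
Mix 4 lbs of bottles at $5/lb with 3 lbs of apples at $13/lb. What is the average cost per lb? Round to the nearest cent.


Cost of bottles:
4 x $5 = $20
Cost of apples:
3 x $13 = $39
Total cost: $20 + $39 = $59
Total weight: 7 lbs
Average: $59 / 7 = $8.4285... ≈ $8.43/lb

$8.43/lb


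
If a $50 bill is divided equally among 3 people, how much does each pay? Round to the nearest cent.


Total bill: $50
Number of people: 3
Each pays: $50 / 3 = $16.6666... ≈ $16.67

$16.67


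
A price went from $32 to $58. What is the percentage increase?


Find the absolute change:
|58 - 32| = 26
Divide by original and multiply by 100:
26 / 32 x 100 = 81.25%

81.25%


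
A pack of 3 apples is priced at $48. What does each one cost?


Total cost: $48
Number of items: 3
Unit price: $48 / 3 = $16

$16


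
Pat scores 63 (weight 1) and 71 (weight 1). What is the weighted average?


Weighted sum:
1 x 63 + 1 x 71 = 134
Total weight:
1 + 1 = 2
Weighted average:
134 / 2 = 67

67


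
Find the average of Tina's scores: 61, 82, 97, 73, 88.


Add the scores:
61 + 82 + 97 + 73 + 88 = 401
Divide by the number of tests:
401 / 5 = 80.2

80.2


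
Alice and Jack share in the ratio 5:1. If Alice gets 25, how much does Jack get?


Find the multiplier:
25 / 5 = 5
Apply to Jack's share:
1 x 5 = 5

5


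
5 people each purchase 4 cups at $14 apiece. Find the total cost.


Cost per person:
4 x $14 = $56
Group total:
5 x $56 = $280

$280


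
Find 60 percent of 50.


Convert percentage to decimal:
60% = 0.6
Multiply:
50 x 0.6 = 30

30


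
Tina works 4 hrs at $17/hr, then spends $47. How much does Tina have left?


Calculate earnings:
4 x $17 = $68
Subtract spending:
$68 - $47 = $21

$21


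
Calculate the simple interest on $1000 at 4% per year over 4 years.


Use the formula I = P x R x T / 100
P x R x T = 1000 x 4 x 4 = 16000
I = 16000 / 100 = $160

$160


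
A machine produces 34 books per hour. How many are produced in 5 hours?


Production rate: 34 books per hour
Time: 5 hours
Total: 34 x 5 = 170 books

170 books


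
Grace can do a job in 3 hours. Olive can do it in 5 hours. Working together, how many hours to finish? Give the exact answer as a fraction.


Grace's rate: 1/3 of the job per hour
Olive's rate: 1/5 of the job per hour
Combined rate: 1/3 + 1/5 = 8/15 per hour
Time = 1 / (8/15) = 15/8 hours (≈ 1.88 hours)

15/8 hours


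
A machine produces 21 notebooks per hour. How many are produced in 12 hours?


Production rate: 21 notebooks per hour
Time: 12 hours
Total: 21 x 12 = 252 notebooks

252 notebooks


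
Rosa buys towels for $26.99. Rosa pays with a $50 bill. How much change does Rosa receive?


Start with the amount paid:
$50
Subtract the price:
$50 - $26.99 = $23.01

$23.01


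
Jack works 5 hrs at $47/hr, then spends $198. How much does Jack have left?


Calculate earnings:
5 x $47 = $235
Subtract spending:
$235 - $198 = $37

$37


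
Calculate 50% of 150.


Convert percentage to decimal:
50% = 0.5
Multiply:
150 x 0.5 = 75

75


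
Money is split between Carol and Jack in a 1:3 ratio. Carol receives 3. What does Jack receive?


Find the multiplier:
3 / 1 = 3
Apply to Jack's share:
3 x 3 = 9

9


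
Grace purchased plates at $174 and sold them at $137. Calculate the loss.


Selling price = $137
Cost price = $174
Loss = cost price - selling price:
Loss = $174 - $137 = $37

$37


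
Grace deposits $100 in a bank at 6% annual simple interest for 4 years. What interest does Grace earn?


Use the formula I = P x R x T / 100
P x R x T = 100 x 6 x 4 = 2400
I = 2400 / 100 = $24

$24


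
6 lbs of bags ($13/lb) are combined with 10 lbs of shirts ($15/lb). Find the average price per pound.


Cost of bags:
6 x $13 = $78
Cost of shirts:
10 x $15 = $150
Total cost: $78 + $150 = $228
Total weight: 16 lbs
Average: $228 / 16 = $14.25/lb

$14.25/lb


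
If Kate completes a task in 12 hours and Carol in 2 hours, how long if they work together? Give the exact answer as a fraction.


Kate's rate: 1/12 of the job per hour
Carol's rate: 1/2 of the job per hour
Combined rate: 1/12 + 1/2 = 7/12 per hour
Time = 1 / (7/12) = 12/7 hours (≈ 1.71 hours)

12/7 hours


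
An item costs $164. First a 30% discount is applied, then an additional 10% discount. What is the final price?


First discount:
30% of $164 = $49.20
Price after first discount:
$164 - $49.20 = $114.80
Second discount:
10% of $114.80 = $11.48
Final price:
$114.80 - $11.48 = $103.32

$103.32


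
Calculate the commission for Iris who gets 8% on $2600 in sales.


Convert rate to decimal:
8% = 0.08
Multiply by sales:
$2600 x 0.08 = $208

$208


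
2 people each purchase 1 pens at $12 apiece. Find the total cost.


Cost per person:
1 x $12 = $12
Group total:
2 x $12 = $24

$24


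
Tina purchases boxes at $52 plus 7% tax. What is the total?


Calculate the tax:
7% of $52 = $3.64
Add tax to price:
$52 + $3.64 = $55.64

$55.64


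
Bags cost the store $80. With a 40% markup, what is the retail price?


Calculate the markup amount:
40% of $80 = $32
Add to cost:
$80 + $32 = $112

$112


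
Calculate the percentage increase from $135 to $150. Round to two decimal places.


Find the absolute change:
|150 - 135| = 15
Divide by original and multiply by 100:
15 / 135 x 100 = 11.1111...% ≈ 11.11%

11.11%


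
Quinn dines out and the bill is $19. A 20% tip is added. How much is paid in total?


Calculate the tip:
20% of $19 = $3.80
Add tip to meal cost:
$19 + $3.80 = $22.80

$22.80


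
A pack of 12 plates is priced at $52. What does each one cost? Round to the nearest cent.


Total cost: $52
Number of items: 12
Unit price: $52 / 12 = $4.3333... ≈ $4.33

$4.33


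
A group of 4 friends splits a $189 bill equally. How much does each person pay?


Total bill: $189
Number of people: 4
Each pays: $189 / 4 = $47.25

$47.25


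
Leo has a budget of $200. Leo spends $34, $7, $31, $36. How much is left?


Add up expenses:
$34 + $7 + $31 + $36 = $108
Subtract from budget:
$200 - $108 = $92

$92


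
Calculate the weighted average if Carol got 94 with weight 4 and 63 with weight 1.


Weighted sum:
4 x 94 + 1 x 63 = 439
Total weight:
4 + 1 = 5
Weighted average:
439 / 5 = 87.8

87.8


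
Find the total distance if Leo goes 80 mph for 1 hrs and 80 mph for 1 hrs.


Leg 1 distance:
80 x 1 = 80 miles
Leg 2 distance:
80 x 1 = 80 miles
Total distance:
80 + 80 = 160 miles

160 miles


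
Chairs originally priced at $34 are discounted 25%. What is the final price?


Calculate the discount amount:
25% of $34 = $8.50
Subtract from original:
$34 - $8.50 = $25.50

$25.50


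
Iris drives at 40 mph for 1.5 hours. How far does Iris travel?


Use the formula: distance = speed x time
Speed = 40 mph, Time = 1.5 hours
40 x 1.5 = 60 miles

60 miles


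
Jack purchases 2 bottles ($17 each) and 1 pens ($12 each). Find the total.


Cost of bottles:
2 x $17 = $34
Cost of pens:
1 x $12 = $12
Add both:
$34 + $12 = $46

$46


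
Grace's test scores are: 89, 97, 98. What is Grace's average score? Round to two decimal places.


Add the scores:
89 + 97 + 98 = 284
Divide by the number of tests:
284 / 3 = 94.6666... ≈ 94.67

94.67


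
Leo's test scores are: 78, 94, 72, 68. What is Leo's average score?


Add the scores:
78 + 94 + 72 + 68 = 312
Divide by the number of tests:
312 / 4 = 78

78


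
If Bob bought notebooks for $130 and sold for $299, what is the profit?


Selling price = $299
Cost price = $130
Profit = selling price - cost price:
Profit = $299 - $130 = $169

$169


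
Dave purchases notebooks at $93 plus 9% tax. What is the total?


Calculate the tax:
9% of $93 = $8.37
Add tax to price:
$93 + $8.37 = $101.37

$101.37


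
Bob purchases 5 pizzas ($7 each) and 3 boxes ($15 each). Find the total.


Cost of pizzas:
5 x $7 = $35
Cost of boxes:
3 x $15 = $45
Add both:
$35 + $45 = $80

$80


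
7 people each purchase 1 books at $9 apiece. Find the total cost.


Cost per person:
1 x $9 = $9
Group total:
7 x $9 = $63

$63


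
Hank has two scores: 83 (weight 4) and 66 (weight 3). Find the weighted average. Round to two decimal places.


Weighted sum:
4 x 83 + 3 x 66 = 530
Total weight:
4 + 3 = 7
Weighted average:
530 / 7 = 75.7142... ≈ 75.71

75.71


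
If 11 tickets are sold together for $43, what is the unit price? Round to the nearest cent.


Total cost: $43
Number of items: 11
Unit price: $43 / 11 = $3.9090... ≈ $3.91

$3.91


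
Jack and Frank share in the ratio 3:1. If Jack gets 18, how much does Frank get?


Find the multiplier:
18 / 3 = 6
Apply to Frank's share:
1 x 6 = 6

6


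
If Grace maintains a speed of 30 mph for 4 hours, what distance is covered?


Use the formula: distance = speed x time
Speed = 30 mph, Time = 4 hours
30 x 4 = 120 miles

120 miles


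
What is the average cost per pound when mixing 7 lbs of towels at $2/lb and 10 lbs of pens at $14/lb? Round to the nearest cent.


Cost of towels:
7 x $2 = $14
Cost of pens:
10 x $14 = $140
Total cost: $14 + $140 = $154
Total weight: 17 lbs
Average: $154 / 17 = $9.0588... ≈ $9.06/lb

$9.06/lb


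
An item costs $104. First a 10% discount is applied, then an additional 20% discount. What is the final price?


First discount:
10% of $104 = $10.40
Price after first discount:
$104 - $10.40 = $93.60
Second discount:
20% of $93.60 = $18.72
Final price:
$93.60 - $18.72 = $74.88

$74.88


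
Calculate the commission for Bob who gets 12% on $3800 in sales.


Convert rate to decimal:
12% = 0.12
Multiply by sales:
$3800 x 0.12 = $456

$456


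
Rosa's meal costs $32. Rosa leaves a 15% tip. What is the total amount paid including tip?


Calculate the tip:
15% of $32 = $4.80
Add tip to meal cost:
$32 + $4.80 = $36.80

$36.80


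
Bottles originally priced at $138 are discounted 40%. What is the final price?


Calculate the discount amount:
40% of $138 = $55.20
Subtract from original:
$138 - $55.20 = $82.80

$82.80


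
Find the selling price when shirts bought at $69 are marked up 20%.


Calculate the markup amount:
20% of $69 = $13.80
Add to cost:
$69 + $13.80 = $82.80

$82.80


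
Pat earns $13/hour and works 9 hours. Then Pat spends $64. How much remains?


Calculate earnings:
9 x $13 = $117
Subtract spending:
$117 - $64 = $53

$53


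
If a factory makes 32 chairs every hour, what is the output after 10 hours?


Production rate: 32 chairs per hour
Time: 10 hours
Total: 32 x 10 = 320 chairs

320 chairs


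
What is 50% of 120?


Convert percentage to decimal:
50% = 0.5
Multiply:
120 x 0.5 = 60

60


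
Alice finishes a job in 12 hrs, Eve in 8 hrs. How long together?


Alice's rate: 1/12 of the job per hour
Eve's rate: 1/8 of the job per hour
Combined rate: 1/12 + 1/8 = 5/24 per hour
Time = 1 / (5/24) = 24/5 = 4.8 hours

4.8 hours


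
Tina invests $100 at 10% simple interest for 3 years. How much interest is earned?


Use the formula I = P x R x T / 100
P x R x T = 100 x 10 x 3 = 3000
I = 3000 / 100 = $30

$30


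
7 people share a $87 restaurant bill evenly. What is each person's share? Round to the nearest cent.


Total bill: $87
Number of people: 7
Each pays: $87 / 7 = $12.4285... ≈ $12.43

$12.43


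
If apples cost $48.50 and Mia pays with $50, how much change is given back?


Start with the amount paid:
$50
Subtract the price:
$50 - $48.50 = $1.50

$1.50


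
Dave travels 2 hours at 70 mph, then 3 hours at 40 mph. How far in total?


Leg 1 distance:
70 x 2 = 140 miles
Leg 2 distance:
40 x 3 = 120 miles
Total distance:
140 + 120 = 260 miles

260 miles


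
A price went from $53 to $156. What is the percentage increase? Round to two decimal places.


Find the absolute change:
|156 - 53| = 103
Divide by original and multiply by 100:
103 / 53 x 100 = 194.3396...% ≈ 194.34%

194.34%


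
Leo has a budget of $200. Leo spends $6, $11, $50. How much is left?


Add up expenses:
$6 + $11 + $50 = $67
Subtract from budget:
$200 - $67 = $133

$133


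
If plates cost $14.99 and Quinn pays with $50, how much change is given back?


Start with the amount paid:
$50
Subtract the price:
$50 - $14.99 = $35.01

$35.01


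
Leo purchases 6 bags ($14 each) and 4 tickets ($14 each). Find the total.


Cost of bags:
6 x $14 = $84
Cost of tickets:
4 x $14 = $56
Add both:
$84 + $56 = $140

$140


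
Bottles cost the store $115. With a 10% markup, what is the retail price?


Calculate the markup amount:
10% of $115 = $11.50
Add to cost:
$115 + $11.50 = $126.50

$126.50


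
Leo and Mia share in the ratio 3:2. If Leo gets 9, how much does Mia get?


Find the multiplier:
9 / 3 = 3
Apply to Mia's share:
2 x 3 = 6

6


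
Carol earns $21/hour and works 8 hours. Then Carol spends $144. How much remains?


Calculate earnings:
8 x $21 = $168
Subtract spending:
$168 - $144 = $24

$24


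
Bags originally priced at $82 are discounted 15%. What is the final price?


Calculate the discount amount:
15% of $82 = $12.30
Subtract from original:
$82 - $12.30 = $69.70

$69.70


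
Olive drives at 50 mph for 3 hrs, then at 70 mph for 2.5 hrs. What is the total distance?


Leg 1 distance:
50 x 3 = 150 miles
Leg 2 distance:
70 x 2.5 = 175 miles
Total distance:
150 + 175 = 325 miles

325 miles


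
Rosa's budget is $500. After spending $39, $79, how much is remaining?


Add up expenses:
$39 + $79 = $118
Subtract from budget:
$500 - $118 = $382

$382


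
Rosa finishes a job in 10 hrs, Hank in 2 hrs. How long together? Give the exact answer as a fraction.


Rosa's rate: 1/10 of the job per hour
Hank's rate: 1/2 of the job per hour
Combined rate: 1/10 + 1/2 = 3/5 per hour
Time = 1 / (3/5) = 5/3 hours (≈ 1.67 hours)

5/3 hours


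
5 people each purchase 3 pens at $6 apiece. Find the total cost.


Cost per person:
3 x $6 = $18
Group total:
5 x $18 = $90

$90


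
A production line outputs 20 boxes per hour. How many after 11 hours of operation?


Production rate: 20 boxes per hour
Time: 11 hours
Total: 20 x 11 = 220 boxes

220 boxes


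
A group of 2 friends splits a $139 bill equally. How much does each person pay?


Total bill: $139
Number of people: 2
Each pays: $139 / 2 = $69.50

$69.50


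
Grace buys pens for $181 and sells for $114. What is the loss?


Selling price = $114
Cost price = $181
Loss = cost price - selling price:
Loss = $181 - $114 = $67

$67


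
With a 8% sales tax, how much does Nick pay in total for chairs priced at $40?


Calculate the tax:
8% of $40 = $3.20
Add tax to price:
$40 + $3.20 = $43.20

$43.20


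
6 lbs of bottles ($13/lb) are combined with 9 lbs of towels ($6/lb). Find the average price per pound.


Cost of bottles:
6 x $13 = $78
Cost of towels:
9 x $6 = $54
Total cost: $78 + $54 = $132
Total weight: 15 lbs
Average: $132 / 15 = $8.80/lb

$8.80/lb


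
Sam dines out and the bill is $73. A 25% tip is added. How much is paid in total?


Calculate the tip:
25% of $73 = $18.25
Add tip to meal cost:
$73 + $18.25 = $91.25

$91.25


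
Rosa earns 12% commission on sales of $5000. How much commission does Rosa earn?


Convert rate to decimal:
12% = 0.12
Multiply by sales:
$5000 x 0.12 = $600

$600


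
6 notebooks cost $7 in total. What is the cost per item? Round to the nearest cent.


Total cost: $7
Number of items: 6
Unit price: $7 / 6 = $1.1666... ≈ $1.17

$1.17


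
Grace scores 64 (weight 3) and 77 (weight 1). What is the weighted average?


Weighted sum:
3 x 64 + 1 x 77 = 269
Total weight:
3 + 1 = 4
Weighted average:
269 / 4 = 67.25

67.25


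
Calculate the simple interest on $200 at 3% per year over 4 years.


Use the formula I = P x R x T / 100
P x R x T = 200 x 3 x 4 = 2400
I = 2400 / 100 = $24

$24


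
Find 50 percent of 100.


Convert percentage to decimal:
50% = 0.5
Multiply:
100 x 0.5 = 50

50


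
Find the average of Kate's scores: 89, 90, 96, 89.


Add the scores:
89 + 90 + 96 + 89 = 364
Divide by the number of tests:
364 / 4 = 91

91


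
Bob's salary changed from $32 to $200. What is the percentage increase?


Find the absolute change:
|200 - 32| = 168
Divide by original and multiply by 100:
168 / 32 x 100 = 525%

525%


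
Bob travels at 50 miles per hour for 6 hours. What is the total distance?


Use the formula: distance = speed x time
Speed = 50 mph, Time = 6 hours
50 x 6 = 300 miles

300 miles


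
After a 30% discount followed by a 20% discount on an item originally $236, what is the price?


First discount:
30% of $236 = $70.80
Price after first discount:
$236 - $70.80 = $165.20
Second discount:
20% of $165.20 = $33.04
Final price:
$165.20 - $33.04 = $132.16

$132.16


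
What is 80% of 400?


Convert percentage to decimal:
80% = 0.8
Multiply:
400 x 0.8 = 320

320


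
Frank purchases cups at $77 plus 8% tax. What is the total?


Calculate the tax:
8% of $77 = $6.16
Add tax to price:
$77 + $6.16 = $83.16

$83.16


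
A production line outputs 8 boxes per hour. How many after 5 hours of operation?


Production rate: 8 boxes per hour
Time: 5 hours
Total: 8 x 5 = 40 boxes

40 boxes


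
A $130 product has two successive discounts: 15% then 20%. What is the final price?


First discount:
15% of $130 = $19.50
Price after first discount:
$130 - $19.50 = $110.50
Second discount:
20% of $110.50 = $22.10
Final price:
$110.50 - $22.10 = $88.40

$88.40


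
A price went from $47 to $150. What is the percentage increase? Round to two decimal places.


Find the absolute change:
|150 - 47| = 103
Divide by original and multiply by 100:
103 / 47 x 100 = 219.1489...% ≈ 219.15%

219.15%


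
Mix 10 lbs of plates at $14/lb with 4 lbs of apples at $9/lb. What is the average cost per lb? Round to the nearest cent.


Cost of plates:
10 x $14 = $140
Cost of apples:
4 x $9 = $36
Total cost: $140 + $36 = $176
Total weight: 14 lbs
Average: $176 / 14 = $12.5714... ≈ $12.57/lb

$12.57/lb


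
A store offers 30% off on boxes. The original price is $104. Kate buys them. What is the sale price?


Calculate the discount amount:
30% of $104 = $31.20
Subtract from original:
$104 - $31.20 = $72.80

$72.80


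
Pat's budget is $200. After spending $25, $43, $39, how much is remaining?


Add up expenses:
$25 + $43 + $39 = $107
Subtract from budget:
$200 - $107 = $93

$93


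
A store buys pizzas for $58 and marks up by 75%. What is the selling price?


Calculate the markup amount:
75% of $58 = $43.50
Add to cost:
$58 + $43.50 = $101.50

$101.50


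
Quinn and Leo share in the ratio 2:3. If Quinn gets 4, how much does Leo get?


Find the multiplier:
4 / 2 = 2
Apply to Leo's share:
3 x 2 = 6

6


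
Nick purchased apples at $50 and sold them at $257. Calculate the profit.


Selling price = $257
Cost price = $50
Profit = selling price - cost price:
Profit = $257 - $50 = $207

$207


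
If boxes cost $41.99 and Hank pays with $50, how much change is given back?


Start with the amount paid:
$50
Subtract the price:
$50 - $41.99 = $8.01

$8.01


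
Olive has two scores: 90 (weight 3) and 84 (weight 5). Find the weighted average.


Weighted sum:
3 x 90 + 5 x 84 = 690
Total weight:
3 + 5 = 8
Weighted average:
690 / 8 = 86.25

86.25


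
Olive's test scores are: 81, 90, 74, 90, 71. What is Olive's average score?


Add the scores:
81 + 90 + 74 + 90 + 71 = 406
Divide by the number of tests:
406 / 5 = 81.2

81.2


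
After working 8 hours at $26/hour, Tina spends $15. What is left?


Calculate earnings:
8 x $26 = $208
Subtract spending:
$208 - $15 = $193

$193


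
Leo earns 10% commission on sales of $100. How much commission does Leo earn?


Convert rate to decimal:
10% = 0.1
Multiply by sales:
$100 x 0.1 = $10

$10


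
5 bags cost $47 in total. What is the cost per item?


Total cost: $47
Number of items: 5
Unit price: $47 / 5 = $9.40

$9.40


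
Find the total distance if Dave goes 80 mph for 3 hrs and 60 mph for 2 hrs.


Leg 1 distance:
80 x 3 = 240 miles
Leg 2 distance:
60 x 2 = 120 miles
Total distance:
240 + 120 = 360 miles

360 miles


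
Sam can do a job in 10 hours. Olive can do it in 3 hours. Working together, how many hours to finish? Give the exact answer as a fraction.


Sam's rate: 1/10 of the job per hour
Olive's rate: 1/3 of the job per hour
Combined rate: 1/10 + 1/3 = 13/30 per hour
Time = 1 / (13/30) = 30/13 hours (≈ 2.31 hours)

30/13 hours


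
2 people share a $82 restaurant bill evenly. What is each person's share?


Total bill: $82
Number of people: 2
Each pays: $82 / 2 = $41

$41


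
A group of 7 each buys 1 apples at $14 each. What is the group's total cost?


Cost per person:
1 x $14 = $14
Group total:
7 x $14 = $98

$98


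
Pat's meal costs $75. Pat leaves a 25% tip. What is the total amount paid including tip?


Calculate the tip:
25% of $75 = $18.75
Add tip to meal cost:
$75 + $18.75 = $93.75

$93.75


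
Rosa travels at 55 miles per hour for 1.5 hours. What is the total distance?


Use the formula: distance = speed x time
Speed = 55 mph, Time = 1.5 hours
55 x 1.5 = 82.5 miles

82.5 miles


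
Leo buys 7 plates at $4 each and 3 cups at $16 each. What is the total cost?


Cost of plates:
7 x $4 = $28
Cost of cups:
3 x $16 = $48
Add both:
$28 + $48 = $76

$76


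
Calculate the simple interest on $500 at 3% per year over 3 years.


Use the formula I = P x R x T / 100
P x R x T = 500 x 3 x 3 = 4500
I = 4500 / 100 = $45

$45


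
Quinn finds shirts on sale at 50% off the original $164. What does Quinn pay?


Calculate the discount amount:
50% of $164 = $82
Subtract from original:
$164 - $82 = $82

$82


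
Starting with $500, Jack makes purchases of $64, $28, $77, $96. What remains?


Add up expenses:
$64 + $28 + $77 + $96 = $265
Subtract from budget:
$500 - $265 = $235

$235


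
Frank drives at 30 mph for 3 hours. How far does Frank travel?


Use the formula: distance = speed x time
Speed = 30 mph, Time = 3 hours
30 x 3 = 90 miles

90 miles


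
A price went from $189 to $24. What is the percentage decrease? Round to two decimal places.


Find the absolute change:
|24 - 189| = 165
Divide by original and multiply by 100:
165 / 189 x 100 = 87.3015...% ≈ 87.3%

87.3%


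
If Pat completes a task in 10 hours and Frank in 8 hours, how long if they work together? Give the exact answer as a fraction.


Pat's rate: 1/10 of the job per hour
Frank's rate: 1/8 of the job per hour
Combined rate: 1/10 + 1/8 = 9/40 per hour
Time = 1 / (9/40) = 40/9 hours (≈ 4.44 hours)

40/9 hours


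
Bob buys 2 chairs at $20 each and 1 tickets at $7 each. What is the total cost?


Cost of chairs:
2 x $20 = $40
Cost of tickets:
1 x $7 = $7
Add both:
$40 + $7 = $47

$47


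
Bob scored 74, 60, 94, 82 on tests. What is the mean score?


Add the scores:
74 + 60 + 94 + 82 = 310
Divide by the number of tests:
310 / 4 = 77.5

77.5


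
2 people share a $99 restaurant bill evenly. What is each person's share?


Total bill: $99
Number of people: 2
Each pays: $99 / 2 = $49.50

$49.50


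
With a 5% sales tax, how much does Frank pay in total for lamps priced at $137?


Calculate the tax:
5% of $137 = $6.85
Add tax to price:
$137 + $6.85 = $143.85

$143.85


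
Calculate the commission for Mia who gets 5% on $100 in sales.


Convert rate to decimal:
5% = 0.05
Multiply by sales:
$100 x 0.05 = $5

$5


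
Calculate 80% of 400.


Convert percentage to decimal:
80% = 0.8
Multiply:
400 x 0.8 = 320

320


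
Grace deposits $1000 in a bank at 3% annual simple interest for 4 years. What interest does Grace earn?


Use the formula I = P x R x T / 100
P x R x T = 1000 x 3 x 4 = 12000
I = 12000 / 100 = $120

$120


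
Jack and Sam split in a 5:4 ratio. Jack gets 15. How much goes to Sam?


Find the multiplier:
15 / 5 = 3
Apply to Sam's share:
4 x 3 = 12

12


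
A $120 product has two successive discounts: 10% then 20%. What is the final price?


First discount:
10% of $120 = $12
Price after first discount:
$120 - $12 = $108
Second discount:
20% of $108 = $21.60
Final price:
$108 - $21.60 = $86.40

$86.40


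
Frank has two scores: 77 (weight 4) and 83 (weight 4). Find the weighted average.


Weighted sum:
4 x 77 + 4 x 83 = 640
Total weight:
4 + 4 = 8
Weighted average:
640 / 8 = 80

80


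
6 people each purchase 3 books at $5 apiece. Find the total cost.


Cost per person:
3 x $5 = $15
Group total:
6 x $15 = $90

$90


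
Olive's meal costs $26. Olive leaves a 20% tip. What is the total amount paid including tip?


Calculate the tip:
20% of $26 = $5.20
Add tip to meal cost:
$26 + $5.20 = $31.20

$31.20


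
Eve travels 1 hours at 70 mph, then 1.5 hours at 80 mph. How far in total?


Leg 1 distance:
70 x 1 = 70 miles
Leg 2 distance:
80 x 1.5 = 120 miles
Total distance:
70 + 120 = 190 miles

190 miles


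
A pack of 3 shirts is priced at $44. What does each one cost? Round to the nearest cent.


Total cost: $44
Number of items: 3
Unit price: $44 / 3 = $14.6666... ≈ $14.67

$14.67


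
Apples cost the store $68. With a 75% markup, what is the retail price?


Calculate the markup amount:
75% of $68 = $51
Add to cost:
$68 + $51 = $119

$119


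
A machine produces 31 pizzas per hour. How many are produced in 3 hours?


Production rate: 31 pizzas per hour
Time: 3 hours
Total: 31 x 3 = 93 pizzas

93 pizzas
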